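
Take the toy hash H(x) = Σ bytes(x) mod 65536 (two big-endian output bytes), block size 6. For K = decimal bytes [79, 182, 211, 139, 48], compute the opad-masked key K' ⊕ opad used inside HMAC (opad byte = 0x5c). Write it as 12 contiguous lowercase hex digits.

Key decimal bytes [79, 182, 211, 139, 48] = 4f b6 d3 8b 30 is 5 bytes ≤ B = 6; zero-pad to 6 bytes: K' = 4f b6 d3 8b 30 00.
XOR each byte with 0x5c: 4f⊕5c=13, b6⊕5c=ea, d3⊕5c=8f, 8b⊕5c=d7, 30⊕5c=6c, 00⊕5c=5c.

13ea8fd76c5c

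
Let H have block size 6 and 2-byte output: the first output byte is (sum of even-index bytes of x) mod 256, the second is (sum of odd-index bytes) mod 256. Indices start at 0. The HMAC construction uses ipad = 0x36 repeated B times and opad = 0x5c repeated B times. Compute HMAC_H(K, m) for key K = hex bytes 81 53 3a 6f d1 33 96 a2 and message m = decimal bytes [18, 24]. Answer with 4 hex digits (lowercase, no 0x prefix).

Key hex bytes 81 53 3a 6f d1 33 96 a2 is 8 bytes > B = 6, so hash it first: H(key) = 22 97, then zero-pad to 6 bytes: K' = 22 97 00 00 00 00.
K' ⊕ ipad = 14 a1 36 36 36 36.  K' ⊕ opad = 7e cb 5c 5c 5c 5c.
Inner input = (K'⊕ipad) ∥ m = 14 a1 36 36 36 36 ∥ 12 18.
Inner hash: even-index sum = 146 mod 256 = 146; odd-index sum = 293 mod 256 = 37 → 92 25.
Outer input = (K'⊕opad) ∥ inner = 7e cb 5c 5c 5c 5c ∥ 92 25.
Outer hash (tag): even-index sum = 456 mod 256 = 200; odd-index sum = 424 mod 256 = 168 → c8 a8.

c8a8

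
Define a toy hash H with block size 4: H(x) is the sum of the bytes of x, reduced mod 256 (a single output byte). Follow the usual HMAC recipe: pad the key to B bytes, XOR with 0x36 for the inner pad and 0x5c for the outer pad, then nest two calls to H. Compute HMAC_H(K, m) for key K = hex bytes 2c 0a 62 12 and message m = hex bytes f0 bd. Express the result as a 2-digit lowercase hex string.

cd

Key hex bytes 2c 0a 62 12 is exactly B = 4 bytes: K' = 2c 0a 62 12.
K' ⊕ ipad = 1a 3c 54 24.  K' ⊕ opad = 70 56 3e 4e.
Inner input = (K'⊕ipad) ∥ m = 1a 3c 54 24 ∥ f0 bd.
Inner hash: sum = 26+60+84+36+240+189 = 635; mod 256 = 123 → 7b.
Outer input = (K'⊕opad) ∥ inner = 70 56 3e 4e ∥ 7b.
Outer hash (tag): sum = 112+86+62+78+123 = 461; mod 256 = 205 → cd.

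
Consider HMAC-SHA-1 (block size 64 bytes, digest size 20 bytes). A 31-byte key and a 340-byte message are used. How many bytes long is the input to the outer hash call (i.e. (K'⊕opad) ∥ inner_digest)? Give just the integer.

84

Key is 31 ≤ 64 bytes, zero-padded: |K'| = 64.
Outer input = (K'⊕opad) ∥ H(inner) → 64 + 20 = 84 bytes.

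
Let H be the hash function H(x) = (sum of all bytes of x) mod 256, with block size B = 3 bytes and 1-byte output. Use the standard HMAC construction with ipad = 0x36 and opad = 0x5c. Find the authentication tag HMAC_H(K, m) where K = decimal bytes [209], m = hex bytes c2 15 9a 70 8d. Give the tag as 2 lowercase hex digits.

Key decimal bytes [209] = d1 is 1 byte ≤ B = 3; zero-pad to 3 bytes: K' = d1 00 00.
K' ⊕ ipad = e7 36 36.  K' ⊕ opad = 8d 5c 5c.
Inner input = (K'⊕ipad) ∥ m = e7 36 36 ∥ c2 15 9a 70 8d.
Inner hash: sum = 231+54+54+194+21+154+112+141 = 961; mod 256 = 193 → c1.
Outer input = (K'⊕opad) ∥ inner = 8d 5c 5c ∥ c1.
Outer hash (tag): sum = 141+92+92+193 = 518; mod 256 = 6 → 06.

06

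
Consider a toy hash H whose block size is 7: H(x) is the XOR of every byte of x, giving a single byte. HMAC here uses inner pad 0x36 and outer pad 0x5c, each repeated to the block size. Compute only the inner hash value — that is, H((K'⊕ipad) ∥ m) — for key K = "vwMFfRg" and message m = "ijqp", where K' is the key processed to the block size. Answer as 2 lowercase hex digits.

6d

Key "vwMFfRg" = 76 77 4d 46 66 52 67 is exactly B = 7 bytes: K' = 76 77 4d 46 66 52 67.
K' ⊕ ipad = 40 41 7b 70 50 64 51.
Inner input = 40 41 7b 70 50 64 51 ∥ 69 6a 71 70.
Inner hash: XOR 40⊕41⊕7b⊕70⊕50⊕64⊕51⊕69⊕6a⊕71⊕70 = 6d.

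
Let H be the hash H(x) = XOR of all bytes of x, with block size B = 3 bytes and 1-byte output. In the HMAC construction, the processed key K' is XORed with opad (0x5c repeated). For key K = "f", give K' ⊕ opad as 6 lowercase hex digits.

3a5c5c

Key "f" = 66 is 1 byte ≤ B = 3; zero-pad to 3 bytes: K' = 66 00 00.
XOR each byte with 0x5c: 66⊕5c=3a, 00⊕5c=5c, 00⊕5c=5c.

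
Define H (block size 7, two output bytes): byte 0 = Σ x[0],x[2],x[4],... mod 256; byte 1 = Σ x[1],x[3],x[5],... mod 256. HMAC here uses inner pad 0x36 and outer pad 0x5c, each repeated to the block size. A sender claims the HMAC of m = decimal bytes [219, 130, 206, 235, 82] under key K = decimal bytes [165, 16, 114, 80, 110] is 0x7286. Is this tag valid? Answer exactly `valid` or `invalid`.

Key decimal bytes [165, 16, 114, 80, 110] = a5 10 72 50 6e is 5 bytes ≤ B = 7; zero-pad to 7 bytes: K' = a5 10 72 50 6e 00 00.
K' ⊕ ipad = 93 26 44 66 58 36 36; K' ⊕ opad = f9 4c 2e 0c 32 5c 5c.
Inner hash: even-index sum = 722 mod 256 = 210; odd-index sum = 701 mod 256 = 189 → d2 bd.
Outer hash (recomputed tag): even-index sum = 626 mod 256 = 114; odd-index sum = 390 mod 256 = 134 → 72 86.
Recomputed tag = 7286; claimed = 7286 → match.

valid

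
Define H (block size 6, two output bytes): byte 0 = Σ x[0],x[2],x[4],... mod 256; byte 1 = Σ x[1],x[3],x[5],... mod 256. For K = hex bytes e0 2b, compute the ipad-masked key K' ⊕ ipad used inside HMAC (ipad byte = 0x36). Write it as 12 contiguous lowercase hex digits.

d61d36363636

Key hex bytes e0 2b is 2 bytes ≤ B = 6; zero-pad to 6 bytes: K' = e0 2b 00 00 00 00.
XOR each byte with 0x36: e0⊕36=d6, 2b⊕36=1d, 00⊕36=36, 00⊕36=36, 00⊕36=36, 00⊕36=36.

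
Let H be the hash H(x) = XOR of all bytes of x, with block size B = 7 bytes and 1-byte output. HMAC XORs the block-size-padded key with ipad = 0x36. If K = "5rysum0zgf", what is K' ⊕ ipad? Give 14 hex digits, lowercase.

Key "5rysum0zgf" = 35 72 79 73 75 6d 30 7a 67 66 is 10 bytes > B = 7, so hash it first: H(key) = 1e, then zero-pad to 7 bytes: K' = 1e 00 00 00 00 00 00.
XOR each byte with 0x36: 1e⊕36=28, 00⊕36=36, 00⊕36=36, 00⊕36=36, 00⊕36=36, 00⊕36=36, 00⊕36=36.

28363636363636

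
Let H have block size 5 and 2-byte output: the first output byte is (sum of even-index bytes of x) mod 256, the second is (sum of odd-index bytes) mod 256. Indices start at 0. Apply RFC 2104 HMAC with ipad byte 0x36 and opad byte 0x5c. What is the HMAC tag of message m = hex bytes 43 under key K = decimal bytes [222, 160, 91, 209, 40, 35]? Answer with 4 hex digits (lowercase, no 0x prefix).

Key decimal bytes [222, 160, 91, 209, 40, 35] = de a0 5b d1 28 23 is 6 bytes > B = 5, so hash it first: H(key) = 61 94, then zero-pad to 5 bytes: K' = 61 94 00 00 00.
K' ⊕ ipad = 57 a2 36 36 36.  K' ⊕ opad = 3d c8 5c 5c 5c.
Inner input = (K'⊕ipad) ∥ m = 57 a2 36 36 36 ∥ 43.
Inner hash: even-index sum = 195 mod 256 = 195; odd-index sum = 283 mod 256 = 27 → c3 1b.
Outer input = (K'⊕opad) ∥ inner = 3d c8 5c 5c 5c ∥ c3 1b.
Outer hash (tag): even-index sum = 272 mod 256 = 16; odd-index sum = 487 mod 256 = 231 → 10 e7.

10e7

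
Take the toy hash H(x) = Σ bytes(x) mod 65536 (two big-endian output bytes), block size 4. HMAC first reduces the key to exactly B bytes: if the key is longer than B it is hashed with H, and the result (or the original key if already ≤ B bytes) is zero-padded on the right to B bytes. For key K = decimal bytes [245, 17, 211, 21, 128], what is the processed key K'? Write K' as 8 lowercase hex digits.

|K| = 5 > B = 4, so first hash the key.
H(K): sum = 245+17+211+21+128 = 622 → 02 6e.
Zero-pad H(K) = 02 6e to 4 bytes: K' = 02 6e 00 00.

026e0000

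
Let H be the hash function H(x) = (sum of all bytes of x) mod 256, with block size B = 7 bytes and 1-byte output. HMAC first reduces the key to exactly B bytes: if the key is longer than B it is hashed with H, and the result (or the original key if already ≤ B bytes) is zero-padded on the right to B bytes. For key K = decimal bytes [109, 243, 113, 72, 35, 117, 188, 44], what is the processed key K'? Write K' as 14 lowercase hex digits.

99000000000000

|K| = 8 > B = 7, so first hash the key.
H(K): sum = 109+243+113+72+35+117+188+44 = 921; mod 256 = 153 → 99.
Zero-pad H(K) = 99 to 7 bytes: K' = 99 00 00 00 00 00 00.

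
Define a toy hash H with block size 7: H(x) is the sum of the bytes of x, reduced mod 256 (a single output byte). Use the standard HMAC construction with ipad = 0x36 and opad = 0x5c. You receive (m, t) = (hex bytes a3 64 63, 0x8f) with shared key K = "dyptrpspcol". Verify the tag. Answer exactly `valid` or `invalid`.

invalid

Key "dyptrpspcol" = 64 79 70 74 72 70 73 70 63 6f 6c is 11 bytes > B = 7, so hash it first: H(key) = c4, then zero-pad to 7 bytes: K' = c4 00 00 00 00 00 00.
K' ⊕ ipad = f2 36 36 36 36 36 36; K' ⊕ opad = 98 5c 5c 5c 5c 5c 5c.
Inner hash: sum = 242+54+54+54+54+54+54+163+100+99 = 928; mod 256 = 160 → a0.
Outer hash (recomputed tag): sum = 152+92+92+92+92+92+92+160 = 864; mod 256 = 96 → 60.
Recomputed tag = 60; claimed = 8f → mismatch.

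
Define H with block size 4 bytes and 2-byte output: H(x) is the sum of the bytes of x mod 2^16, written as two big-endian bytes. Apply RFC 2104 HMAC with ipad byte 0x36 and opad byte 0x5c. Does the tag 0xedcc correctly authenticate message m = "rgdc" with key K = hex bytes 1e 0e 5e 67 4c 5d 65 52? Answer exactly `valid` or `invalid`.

Key hex bytes 1e 0e 5e 67 4c 5d 65 52 is 8 bytes > B = 4, so hash it first: H(key) = 02 51, then zero-pad to 4 bytes: K' = 02 51 00 00.
K' ⊕ ipad = 34 67 36 36; K' ⊕ opad = 5e 0d 5c 5c.
Inner hash: sum = 52+103+54+54+114+103+100+99 = 679 → 02 a7.
Outer hash (recomputed tag): sum = 94+13+92+92+2+167 = 460 → 01 cc.
Recomputed tag = 01cc; claimed = edcc → mismatch.

invalid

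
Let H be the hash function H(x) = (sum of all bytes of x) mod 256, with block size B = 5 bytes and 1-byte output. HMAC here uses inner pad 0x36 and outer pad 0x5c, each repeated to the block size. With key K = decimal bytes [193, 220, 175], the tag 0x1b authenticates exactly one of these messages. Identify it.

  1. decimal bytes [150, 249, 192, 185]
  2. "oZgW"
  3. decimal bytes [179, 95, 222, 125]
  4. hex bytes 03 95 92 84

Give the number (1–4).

3

Key decimal bytes [193, 220, 175] = c1 dc af is 3 bytes ≤ B = 5; zero-pad to 5 bytes: K' = c1 dc af 00 00.
K' ⊕ ipad = f7 ea 99 36 36; K' ⊕ opad = 9d 80 f3 5c 5c.
m1: inner = H(f7 ea 99 36 36 96 f9 c0 b9) = ee; tag = H(9d 80 f3 5c 5c ee) = b6
m2: inner = H(f7 ea 99 36 36 6f 5a 67 57) = 6d; tag = H(9d 80 f3 5c 5c 6d) = 35
m3: inner = H(f7 ea 99 36 36 b3 5f de 7d) = 53; tag = H(9d 80 f3 5c 5c 53) = 1b ← matches
m4: inner = H(f7 ea 99 36 36 03 95 92 84) = 94; tag = H(9d 80 f3 5c 5c 94) = 5c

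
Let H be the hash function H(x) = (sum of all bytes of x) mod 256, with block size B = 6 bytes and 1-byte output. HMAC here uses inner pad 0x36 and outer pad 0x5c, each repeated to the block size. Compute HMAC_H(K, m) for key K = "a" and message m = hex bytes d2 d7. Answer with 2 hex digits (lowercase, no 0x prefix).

Key "a" = 61 is 1 byte ≤ B = 6; zero-pad to 6 bytes: K' = 61 00 00 00 00 00.
K' ⊕ ipad = 57 36 36 36 36 36.  K' ⊕ opad = 3d 5c 5c 5c 5c 5c.
Inner input = (K'⊕ipad) ∥ m = 57 36 36 36 36 36 ∥ d2 d7.
Inner hash: sum = 87+54+54+54+54+54+210+215 = 782; mod 256 = 14 → 0e.
Outer input = (K'⊕opad) ∥ inner = 3d 5c 5c 5c 5c 5c ∥ 0e.
Outer hash (tag): sum = 61+92+92+92+92+92+14 = 535; mod 256 = 23 → 17.

17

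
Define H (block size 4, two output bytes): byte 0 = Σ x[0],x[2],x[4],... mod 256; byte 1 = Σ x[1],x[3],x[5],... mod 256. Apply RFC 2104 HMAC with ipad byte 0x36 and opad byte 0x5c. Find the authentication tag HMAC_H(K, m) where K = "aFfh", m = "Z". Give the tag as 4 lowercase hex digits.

Key "aFfh" = 61 46 66 68 is exactly B = 4 bytes: K' = 61 46 66 68.
K' ⊕ ipad = 57 70 50 5e.  K' ⊕ opad = 3d 1a 3a 34.
Inner input = (K'⊕ipad) ∥ m = 57 70 50 5e ∥ 5a.
Inner hash: even-index sum = 257 mod 256 = 1; odd-index sum = 206 mod 256 = 206 → 01 ce.
Outer input = (K'⊕opad) ∥ inner = 3d 1a 3a 34 ∥ 01 ce.
Outer hash (tag): even-index sum = 120 mod 256 = 120; odd-index sum = 284 mod 256 = 28 → 78 1c.

781c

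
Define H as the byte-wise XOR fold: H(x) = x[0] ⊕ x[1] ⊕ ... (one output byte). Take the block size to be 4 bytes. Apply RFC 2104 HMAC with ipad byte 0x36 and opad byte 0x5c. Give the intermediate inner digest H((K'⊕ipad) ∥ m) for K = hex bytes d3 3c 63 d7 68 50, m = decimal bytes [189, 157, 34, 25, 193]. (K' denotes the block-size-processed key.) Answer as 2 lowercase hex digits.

b9

Key hex bytes d3 3c 63 d7 68 50 is 6 bytes > B = 4, so hash it first: H(key) = 63, then zero-pad to 4 bytes: K' = 63 00 00 00.
K' ⊕ ipad = 55 36 36 36.
Inner input = 55 36 36 36 ∥ bd 9d 22 19 c1.
Inner hash: XOR 55⊕36⊕36⊕36⊕bd⊕9d⊕22⊕19⊕c1 = b9.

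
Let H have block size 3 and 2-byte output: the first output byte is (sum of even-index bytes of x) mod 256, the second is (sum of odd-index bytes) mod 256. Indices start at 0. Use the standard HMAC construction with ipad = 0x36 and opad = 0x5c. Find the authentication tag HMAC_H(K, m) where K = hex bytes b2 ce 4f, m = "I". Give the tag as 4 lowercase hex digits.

428f

Key hex bytes b2 ce 4f is exactly B = 3 bytes: K' = b2 ce 4f.
K' ⊕ ipad = 84 f8 79.  K' ⊕ opad = ee 92 13.
Inner input = (K'⊕ipad) ∥ m = 84 f8 79 ∥ 49.
Inner hash: even-index sum = 253 mod 256 = 253; odd-index sum = 321 mod 256 = 65 → fd 41.
Outer input = (K'⊕opad) ∥ inner = ee 92 13 ∥ fd 41.
Outer hash (tag): even-index sum = 322 mod 256 = 66; odd-index sum = 399 mod 256 = 143 → 42 8f.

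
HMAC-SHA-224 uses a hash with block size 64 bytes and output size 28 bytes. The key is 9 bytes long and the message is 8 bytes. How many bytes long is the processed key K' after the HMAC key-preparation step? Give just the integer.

Key is 9 ≤ 64 bytes, zero-padded: |K'| = 64.

64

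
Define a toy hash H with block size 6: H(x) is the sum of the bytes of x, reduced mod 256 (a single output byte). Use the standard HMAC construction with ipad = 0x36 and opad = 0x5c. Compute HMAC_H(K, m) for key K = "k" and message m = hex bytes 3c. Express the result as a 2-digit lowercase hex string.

aa

Key "k" = 6b is 1 byte ≤ B = 6; zero-pad to 6 bytes: K' = 6b 00 00 00 00 00.
K' ⊕ ipad = 5d 36 36 36 36 36.  K' ⊕ opad = 37 5c 5c 5c 5c 5c.
Inner input = (K'⊕ipad) ∥ m = 5d 36 36 36 36 36 ∥ 3c.
Inner hash: sum = 93+54+54+54+54+54+60 = 423; mod 256 = 167 → a7.
Outer input = (K'⊕opad) ∥ inner = 37 5c 5c 5c 5c 5c ∥ a7.
Outer hash (tag): sum = 55+92+92+92+92+92+167 = 682; mod 256 = 170 → aa.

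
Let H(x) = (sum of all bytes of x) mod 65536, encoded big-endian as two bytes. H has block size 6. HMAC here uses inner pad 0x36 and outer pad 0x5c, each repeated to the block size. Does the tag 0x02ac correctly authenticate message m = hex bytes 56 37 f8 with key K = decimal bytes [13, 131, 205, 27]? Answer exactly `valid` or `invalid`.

invalid

Key decimal bytes [13, 131, 205, 27] = 0d 83 cd 1b is 4 bytes ≤ B = 6; zero-pad to 6 bytes: K' = 0d 83 cd 1b 00 00.
K' ⊕ ipad = 3b b5 fb 2d 36 36; K' ⊕ opad = 51 df 91 47 5c 5c.
Inner hash: sum = 59+181+251+45+54+54+86+55+248 = 1033 → 04 09.
Outer hash (recomputed tag): sum = 81+223+145+71+92+92+4+9 = 717 → 02 cd.
Recomputed tag = 02cd; claimed = 02ac → mismatch.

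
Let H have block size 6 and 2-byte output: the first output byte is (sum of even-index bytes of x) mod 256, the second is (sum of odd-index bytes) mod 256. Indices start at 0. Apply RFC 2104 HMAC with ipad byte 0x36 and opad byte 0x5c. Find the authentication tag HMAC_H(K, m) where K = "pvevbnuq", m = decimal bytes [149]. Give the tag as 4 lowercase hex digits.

43b8

Key "pvevbnuq" = 70 76 65 76 62 6e 75 71 is 8 bytes > B = 6, so hash it first: H(key) = ac cb, then zero-pad to 6 bytes: K' = ac cb 00 00 00 00.
K' ⊕ ipad = 9a fd 36 36 36 36.  K' ⊕ opad = f0 97 5c 5c 5c 5c.
Inner input = (K'⊕ipad) ∥ m = 9a fd 36 36 36 36 ∥ 95.
Inner hash: even-index sum = 411 mod 256 = 155; odd-index sum = 361 mod 256 = 105 → 9b 69.
Outer input = (K'⊕opad) ∥ inner = f0 97 5c 5c 5c 5c ∥ 9b 69.
Outer hash (tag): even-index sum = 579 mod 256 = 67; odd-index sum = 440 mod 256 = 184 → 43 b8.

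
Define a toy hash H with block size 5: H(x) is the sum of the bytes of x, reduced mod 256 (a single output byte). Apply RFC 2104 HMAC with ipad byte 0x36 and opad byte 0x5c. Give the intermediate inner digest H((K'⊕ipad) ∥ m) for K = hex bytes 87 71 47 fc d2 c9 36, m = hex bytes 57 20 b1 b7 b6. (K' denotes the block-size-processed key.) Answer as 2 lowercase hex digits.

a7

Key hex bytes 87 71 47 fc d2 c9 36 is 7 bytes > B = 5, so hash it first: H(key) = 0c, then zero-pad to 5 bytes: K' = 0c 00 00 00 00.
K' ⊕ ipad = 3a 36 36 36 36.
Inner input = 3a 36 36 36 36 ∥ 57 20 b1 b7 b6.
Inner hash: sum = 58+54+54+54+54+87+32+177+183+182 = 935; mod 256 = 167 → a7.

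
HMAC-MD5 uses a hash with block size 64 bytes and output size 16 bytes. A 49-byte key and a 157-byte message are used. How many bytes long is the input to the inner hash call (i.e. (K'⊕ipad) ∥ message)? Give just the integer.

Key is 49 ≤ 64 bytes, zero-padded: |K'| = 64.
Inner input = (K'⊕ipad) ∥ m → 64 + 157 = 221 bytes.

221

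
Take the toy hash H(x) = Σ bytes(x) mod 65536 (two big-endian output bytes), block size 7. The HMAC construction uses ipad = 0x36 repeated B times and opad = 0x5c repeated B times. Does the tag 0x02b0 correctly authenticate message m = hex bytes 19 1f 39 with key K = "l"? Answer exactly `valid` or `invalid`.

Key "l" = 6c is 1 byte ≤ B = 7; zero-pad to 7 bytes: K' = 6c 00 00 00 00 00 00.
K' ⊕ ipad = 5a 36 36 36 36 36 36; K' ⊕ opad = 30 5c 5c 5c 5c 5c 5c.
Inner hash: sum = 90+54+54+54+54+54+54+25+31+57 = 527 → 02 0f.
Outer hash (recomputed tag): sum = 48+92+92+92+92+92+92+2+15 = 617 → 02 69.
Recomputed tag = 0269; claimed = 02b0 → mismatch.

invalid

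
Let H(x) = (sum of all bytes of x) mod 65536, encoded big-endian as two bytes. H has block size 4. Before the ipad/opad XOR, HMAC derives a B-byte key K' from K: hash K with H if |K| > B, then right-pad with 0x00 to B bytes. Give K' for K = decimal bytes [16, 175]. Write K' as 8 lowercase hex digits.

Key decimal bytes [16, 175] = 10 af is 2 bytes ≤ B = 4; zero-pad to 4 bytes: K' = 10 af 00 00.

10af0000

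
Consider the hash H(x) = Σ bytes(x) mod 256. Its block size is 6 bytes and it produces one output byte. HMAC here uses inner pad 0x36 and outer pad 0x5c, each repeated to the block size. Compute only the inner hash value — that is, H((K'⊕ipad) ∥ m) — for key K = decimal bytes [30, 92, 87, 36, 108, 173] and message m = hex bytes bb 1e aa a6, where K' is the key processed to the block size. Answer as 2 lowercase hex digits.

23

Key decimal bytes [30, 92, 87, 36, 108, 173] = 1e 5c 57 24 6c ad is exactly B = 6 bytes: K' = 1e 5c 57 24 6c ad.
K' ⊕ ipad = 28 6a 61 12 5a 9b.
Inner input = 28 6a 61 12 5a 9b ∥ bb 1e aa a6.
Inner hash: sum = 40+106+97+18+90+155+187+30+170+166 = 1059; mod 256 = 35 → 23.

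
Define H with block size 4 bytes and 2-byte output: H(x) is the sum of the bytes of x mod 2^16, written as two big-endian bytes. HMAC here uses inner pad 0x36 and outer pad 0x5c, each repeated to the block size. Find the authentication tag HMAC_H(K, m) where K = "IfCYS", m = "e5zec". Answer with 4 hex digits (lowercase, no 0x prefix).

0201

Key "IfCYS" = 49 66 43 59 53 is 5 bytes > B = 4, so hash it first: H(key) = 01 9e, then zero-pad to 4 bytes: K' = 01 9e 00 00.
K' ⊕ ipad = 37 a8 36 36.  K' ⊕ opad = 5d c2 5c 5c.
Inner input = (K'⊕ipad) ∥ m = 37 a8 36 36 ∥ 65 35 7a 65 63.
Inner hash: sum = 55+168+54+54+101+53+122+101+99 = 807 → 03 27.
Outer input = (K'⊕opad) ∥ inner = 5d c2 5c 5c ∥ 03 27.
Outer hash (tag): sum = 93+194+92+92+3+39 = 513 → 02 01.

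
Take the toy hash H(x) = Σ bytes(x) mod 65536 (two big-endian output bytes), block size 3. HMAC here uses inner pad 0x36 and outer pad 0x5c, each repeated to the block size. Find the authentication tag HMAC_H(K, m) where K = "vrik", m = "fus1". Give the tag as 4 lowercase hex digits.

Key "vrik" = 76 72 69 6b is 4 bytes > B = 3, so hash it first: H(key) = 01 bc, then zero-pad to 3 bytes: K' = 01 bc 00.
K' ⊕ ipad = 37 8a 36.  K' ⊕ opad = 5d e0 5c.
Inner input = (K'⊕ipad) ∥ m = 37 8a 36 ∥ 66 75 73 31.
Inner hash: sum = 55+138+54+102+117+115+49 = 630 → 02 76.
Outer input = (K'⊕opad) ∥ inner = 5d e0 5c ∥ 02 76.
Outer hash (tag): sum = 93+224+92+2+118 = 529 → 02 11.

0211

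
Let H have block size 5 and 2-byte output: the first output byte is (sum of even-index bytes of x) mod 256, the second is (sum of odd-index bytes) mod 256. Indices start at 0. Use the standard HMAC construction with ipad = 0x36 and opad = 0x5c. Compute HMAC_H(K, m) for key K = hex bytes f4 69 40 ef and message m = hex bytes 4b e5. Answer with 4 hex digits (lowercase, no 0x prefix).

Key hex bytes f4 69 40 ef is 4 bytes ≤ B = 5; zero-pad to 5 bytes: K' = f4 69 40 ef 00.
K' ⊕ ipad = c2 5f 76 d9 36.  K' ⊕ opad = a8 35 1c b3 5c.
Inner input = (K'⊕ipad) ∥ m = c2 5f 76 d9 36 ∥ 4b e5.
Inner hash: even-index sum = 595 mod 256 = 83; odd-index sum = 387 mod 256 = 131 → 53 83.
Outer input = (K'⊕opad) ∥ inner = a8 35 1c b3 5c ∥ 53 83.
Outer hash (tag): even-index sum = 419 mod 256 = 163; odd-index sum = 315 mod 256 = 59 → a3 3b.

a33b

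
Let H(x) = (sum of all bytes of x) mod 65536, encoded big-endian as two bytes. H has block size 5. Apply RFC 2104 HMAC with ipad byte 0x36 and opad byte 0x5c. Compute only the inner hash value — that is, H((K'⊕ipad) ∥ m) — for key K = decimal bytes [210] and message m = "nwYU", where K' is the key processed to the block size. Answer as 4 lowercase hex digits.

Key decimal bytes [210] = d2 is 1 byte ≤ B = 5; zero-pad to 5 bytes: K' = d2 00 00 00 00.
K' ⊕ ipad = e4 36 36 36 36.
Inner input = e4 36 36 36 36 ∥ 6e 77 59 55.
Inner hash: sum = 228+54+54+54+54+110+119+89+85 = 847 → 03 4f.

034f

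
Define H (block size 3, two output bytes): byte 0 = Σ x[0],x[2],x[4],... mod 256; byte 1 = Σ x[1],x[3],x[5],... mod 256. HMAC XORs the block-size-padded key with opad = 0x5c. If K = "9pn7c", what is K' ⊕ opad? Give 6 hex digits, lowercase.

56fb5c

Key "9pn7c" = 39 70 6e 37 63 is 5 bytes > B = 3, so hash it first: H(key) = 0a a7, then zero-pad to 3 bytes: K' = 0a a7 00.
XOR each byte with 0x5c: 0a⊕5c=56, a7⊕5c=fb, 00⊕5c=5c.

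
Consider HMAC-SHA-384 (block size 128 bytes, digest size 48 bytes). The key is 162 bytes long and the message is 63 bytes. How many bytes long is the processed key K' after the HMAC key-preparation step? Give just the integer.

Key is 162 > 128 bytes, so it is hashed to 48 bytes then zero-padded to 128: |K'| = 128.

128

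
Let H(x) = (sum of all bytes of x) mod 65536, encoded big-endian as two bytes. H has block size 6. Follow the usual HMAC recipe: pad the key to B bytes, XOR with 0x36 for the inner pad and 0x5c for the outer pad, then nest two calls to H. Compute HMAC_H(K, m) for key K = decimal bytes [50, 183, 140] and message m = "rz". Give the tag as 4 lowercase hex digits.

Key decimal bytes [50, 183, 140] = 32 b7 8c is 3 bytes ≤ B = 6; zero-pad to 6 bytes: K' = 32 b7 8c 00 00 00.
K' ⊕ ipad = 04 81 ba 36 36 36.  K' ⊕ opad = 6e eb d0 5c 5c 5c.
Inner input = (K'⊕ipad) ∥ m = 04 81 ba 36 36 36 ∥ 72 7a.
Inner hash: sum = 4+129+186+54+54+54+114+122 = 717 → 02 cd.
Outer input = (K'⊕opad) ∥ inner = 6e eb d0 5c 5c 5c ∥ 02 cd.
Outer hash (tag): sum = 110+235+208+92+92+92+2+205 = 1036 → 04 0c.

040c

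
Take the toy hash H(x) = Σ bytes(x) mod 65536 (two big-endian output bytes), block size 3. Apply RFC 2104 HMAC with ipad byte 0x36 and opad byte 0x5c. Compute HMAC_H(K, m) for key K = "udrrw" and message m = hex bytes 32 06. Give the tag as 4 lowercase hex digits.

Key "udrrw" = 75 64 72 72 77 is 5 bytes > B = 3, so hash it first: H(key) = 02 34, then zero-pad to 3 bytes: K' = 02 34 00.
K' ⊕ ipad = 34 02 36.  K' ⊕ opad = 5e 68 5c.
Inner input = (K'⊕ipad) ∥ m = 34 02 36 ∥ 32 06.
Inner hash: sum = 52+2+54+50+6 = 164 → 00 a4.
Outer input = (K'⊕opad) ∥ inner = 5e 68 5c ∥ 00 a4.
Outer hash (tag): sum = 94+104+92+0+164 = 454 → 01 c6.

01c6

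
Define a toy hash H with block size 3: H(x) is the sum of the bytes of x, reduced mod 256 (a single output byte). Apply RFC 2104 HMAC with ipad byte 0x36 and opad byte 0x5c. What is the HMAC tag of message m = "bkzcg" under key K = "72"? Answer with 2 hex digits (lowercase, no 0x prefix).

81

Key "72" = 37 32 is 2 bytes ≤ B = 3; zero-pad to 3 bytes: K' = 37 32 00.
K' ⊕ ipad = 01 04 36.  K' ⊕ opad = 6b 6e 5c.
Inner input = (K'⊕ipad) ∥ m = 01 04 36 ∥ 62 6b 7a 63 67.
Inner hash: sum = 1+4+54+98+107+122+99+103 = 588; mod 256 = 76 → 4c.
Outer input = (K'⊕opad) ∥ inner = 6b 6e 5c ∥ 4c.
Outer hash (tag): sum = 107+110+92+76 = 385; mod 256 = 129 → 81.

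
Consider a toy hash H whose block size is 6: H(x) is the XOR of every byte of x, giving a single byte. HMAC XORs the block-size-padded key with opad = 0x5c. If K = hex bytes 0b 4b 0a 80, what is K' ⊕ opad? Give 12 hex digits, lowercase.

571756dc5c5c

Key hex bytes 0b 4b 0a 80 is 4 bytes ≤ B = 6; zero-pad to 6 bytes: K' = 0b 4b 0a 80 00 00.
XOR each byte with 0x5c: 0b⊕5c=57, 4b⊕5c=17, 0a⊕5c=56, 80⊕5c=dc, 00⊕5c=5c, 00⊕5c=5c.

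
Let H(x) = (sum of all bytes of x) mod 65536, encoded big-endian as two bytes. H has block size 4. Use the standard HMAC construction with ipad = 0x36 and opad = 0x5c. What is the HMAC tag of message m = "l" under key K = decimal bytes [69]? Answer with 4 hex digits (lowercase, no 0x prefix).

01af

Key decimal bytes [69] = 45 is 1 byte ≤ B = 4; zero-pad to 4 bytes: K' = 45 00 00 00.
K' ⊕ ipad = 73 36 36 36.  K' ⊕ opad = 19 5c 5c 5c.
Inner input = (K'⊕ipad) ∥ m = 73 36 36 36 ∥ 6c.
Inner hash: sum = 115+54+54+54+108 = 385 → 01 81.
Outer input = (K'⊕opad) ∥ inner = 19 5c 5c 5c ∥ 01 81.
Outer hash (tag): sum = 25+92+92+92+1+129 = 431 → 01 af.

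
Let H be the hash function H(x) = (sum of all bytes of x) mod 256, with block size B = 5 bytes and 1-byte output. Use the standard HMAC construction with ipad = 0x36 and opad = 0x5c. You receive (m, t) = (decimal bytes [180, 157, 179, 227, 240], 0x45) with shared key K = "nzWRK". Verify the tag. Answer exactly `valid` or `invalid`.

valid

Key "nzWRK" = 6e 7a 57 52 4b is exactly B = 5 bytes: K' = 6e 7a 57 52 4b.
K' ⊕ ipad = 58 4c 61 64 7d; K' ⊕ opad = 32 26 0b 0e 17.
Inner hash: sum = 88+76+97+100+125+180+157+179+227+240 = 1469; mod 256 = 189 → bd.
Outer hash (recomputed tag): sum = 50+38+11+14+23+189 = 325; mod 256 = 69 → 45.
Recomputed tag = 45; claimed = 45 → match.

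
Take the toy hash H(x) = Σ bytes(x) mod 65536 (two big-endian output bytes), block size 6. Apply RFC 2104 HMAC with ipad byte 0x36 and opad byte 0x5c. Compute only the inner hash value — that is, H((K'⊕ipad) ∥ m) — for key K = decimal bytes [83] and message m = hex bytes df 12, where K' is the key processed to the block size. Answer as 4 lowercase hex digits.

0264

Key decimal bytes [83] = 53 is 1 byte ≤ B = 6; zero-pad to 6 bytes: K' = 53 00 00 00 00 00.
K' ⊕ ipad = 65 36 36 36 36 36.
Inner input = 65 36 36 36 36 36 ∥ df 12.
Inner hash: sum = 101+54+54+54+54+54+223+18 = 612 → 02 64.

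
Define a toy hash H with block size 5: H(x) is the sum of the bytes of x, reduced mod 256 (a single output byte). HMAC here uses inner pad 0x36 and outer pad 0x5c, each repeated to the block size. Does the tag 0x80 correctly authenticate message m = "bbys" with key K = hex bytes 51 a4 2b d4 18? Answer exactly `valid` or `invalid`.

invalid

Key hex bytes 51 a4 2b d4 18 is exactly B = 5 bytes: K' = 51 a4 2b d4 18.
K' ⊕ ipad = 67 92 1d e2 2e; K' ⊕ opad = 0d f8 77 88 44.
Inner hash: sum = 103+146+29+226+46+98+98+121+115 = 982; mod 256 = 214 → d6.
Outer hash (recomputed tag): sum = 13+248+119+136+68+214 = 798; mod 256 = 30 → 1e.
Recomputed tag = 1e; claimed = 80 → mismatch.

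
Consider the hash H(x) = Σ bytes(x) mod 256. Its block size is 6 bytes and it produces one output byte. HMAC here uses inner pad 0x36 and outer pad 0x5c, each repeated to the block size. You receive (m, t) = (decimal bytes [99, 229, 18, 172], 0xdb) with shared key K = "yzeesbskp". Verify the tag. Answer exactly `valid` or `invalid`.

invalid

Key "yzeesbskp" = 79 7a 65 65 73 62 73 6b 70 is 9 bytes > B = 6, so hash it first: H(key) = e0, then zero-pad to 6 bytes: K' = e0 00 00 00 00 00.
K' ⊕ ipad = d6 36 36 36 36 36; K' ⊕ opad = bc 5c 5c 5c 5c 5c.
Inner hash: sum = 214+54+54+54+54+54+99+229+18+172 = 1002; mod 256 = 234 → ea.
Outer hash (recomputed tag): sum = 188+92+92+92+92+92+234 = 882; mod 256 = 114 → 72.
Recomputed tag = 72; claimed = db → mismatch.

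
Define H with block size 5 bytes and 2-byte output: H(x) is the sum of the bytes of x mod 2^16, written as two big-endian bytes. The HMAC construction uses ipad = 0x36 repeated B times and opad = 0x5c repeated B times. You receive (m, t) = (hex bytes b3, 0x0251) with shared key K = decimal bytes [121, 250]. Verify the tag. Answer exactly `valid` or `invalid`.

Key decimal bytes [121, 250] = 79 fa is 2 bytes ≤ B = 5; zero-pad to 5 bytes: K' = 79 fa 00 00 00.
K' ⊕ ipad = 4f cc 36 36 36; K' ⊕ opad = 25 a6 5c 5c 5c.
Inner hash: sum = 79+204+54+54+54+179 = 624 → 02 70.
Outer hash (recomputed tag): sum = 37+166+92+92+92+2+112 = 593 → 02 51.
Recomputed tag = 0251; claimed = 0251 → match.

valid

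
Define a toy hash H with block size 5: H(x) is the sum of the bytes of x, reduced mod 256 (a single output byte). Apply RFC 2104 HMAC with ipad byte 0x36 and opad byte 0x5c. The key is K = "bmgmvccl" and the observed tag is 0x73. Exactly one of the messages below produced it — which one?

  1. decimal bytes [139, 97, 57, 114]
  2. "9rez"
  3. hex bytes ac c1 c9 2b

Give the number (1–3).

Key "bmgmvccl" = 62 6d 67 6d 76 63 63 6c is 8 bytes > B = 5, so hash it first: H(key) = 4b, then zero-pad to 5 bytes: K' = 4b 00 00 00 00.
K' ⊕ ipad = 7d 36 36 36 36; K' ⊕ opad = 17 5c 5c 5c 5c.
m1: inner = H(7d 36 36 36 36 8b 61 39 72) = ec; tag = H(17 5c 5c 5c 5c ec) = 73 ← matches
m2: inner = H(7d 36 36 36 36 39 72 65 7a) = df; tag = H(17 5c 5c 5c 5c df) = 66
m3: inner = H(7d 36 36 36 36 ac c1 c9 2b) = b6; tag = H(17 5c 5c 5c 5c b6) = 3d

1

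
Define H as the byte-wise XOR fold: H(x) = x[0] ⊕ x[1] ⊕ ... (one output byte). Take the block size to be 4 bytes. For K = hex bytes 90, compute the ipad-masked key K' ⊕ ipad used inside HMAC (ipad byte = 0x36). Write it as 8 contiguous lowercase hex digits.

a6363636

Key hex bytes 90 is 1 byte ≤ B = 4; zero-pad to 4 bytes: K' = 90 00 00 00.
XOR each byte with 0x36: 90⊕36=a6, 00⊕36=36, 00⊕36=36, 00⊕36=36.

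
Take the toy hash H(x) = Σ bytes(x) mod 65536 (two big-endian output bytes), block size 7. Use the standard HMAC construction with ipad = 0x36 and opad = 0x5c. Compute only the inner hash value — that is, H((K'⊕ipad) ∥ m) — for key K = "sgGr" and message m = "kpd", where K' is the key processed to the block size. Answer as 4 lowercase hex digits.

032c

Key "sgGr" = 73 67 47 72 is 4 bytes ≤ B = 7; zero-pad to 7 bytes: K' = 73 67 47 72 00 00 00.
K' ⊕ ipad = 45 51 71 44 36 36 36.
Inner input = 45 51 71 44 36 36 36 ∥ 6b 70 64.
Inner hash: sum = 69+81+113+68+54+54+54+107+112+100 = 812 → 03 2c.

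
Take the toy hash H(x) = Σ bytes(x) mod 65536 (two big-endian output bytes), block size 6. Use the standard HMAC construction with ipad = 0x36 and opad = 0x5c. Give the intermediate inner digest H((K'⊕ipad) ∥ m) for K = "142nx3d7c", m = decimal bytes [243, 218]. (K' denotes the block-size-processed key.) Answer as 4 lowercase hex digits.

Key "142nx3d7c" = 31 34 32 6e 78 33 64 37 63 is 9 bytes > B = 6, so hash it first: H(key) = 02 ae, then zero-pad to 6 bytes: K' = 02 ae 00 00 00 00.
K' ⊕ ipad = 34 98 36 36 36 36.
Inner input = 34 98 36 36 36 36 ∥ f3 da.
Inner hash: sum = 52+152+54+54+54+54+243+218 = 881 → 03 71.

0371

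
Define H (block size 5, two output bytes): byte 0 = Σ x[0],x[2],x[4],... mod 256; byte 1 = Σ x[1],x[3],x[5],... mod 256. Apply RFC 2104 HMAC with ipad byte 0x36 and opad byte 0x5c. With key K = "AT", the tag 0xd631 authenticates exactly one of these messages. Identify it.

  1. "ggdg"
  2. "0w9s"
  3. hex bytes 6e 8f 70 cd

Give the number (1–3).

Key "AT" = 41 54 is 2 bytes ≤ B = 5; zero-pad to 5 bytes: K' = 41 54 00 00 00.
K' ⊕ ipad = 77 62 36 36 36; K' ⊕ opad = 1d 08 5c 5c 5c.
m1: inner = H(77 62 36 36 36 67 67 64 67) = b1 63; tag = H(1d 08 5c 5c 5c b1 63) = 3815
m2: inner = H(77 62 36 36 36 30 77 39 73) = cd 01; tag = H(1d 08 5c 5c 5c cd 01) = d631 ← matches
m3: inner = H(77 62 36 36 36 6e 8f 70 cd) = 3f 76; tag = H(1d 08 5c 5c 5c 3f 76) = 4ba3

2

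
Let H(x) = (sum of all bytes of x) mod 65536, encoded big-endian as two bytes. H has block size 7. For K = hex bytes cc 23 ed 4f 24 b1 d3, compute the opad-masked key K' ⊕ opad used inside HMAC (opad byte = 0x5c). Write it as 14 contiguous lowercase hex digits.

Key hex bytes cc 23 ed 4f 24 b1 d3 is exactly B = 7 bytes: K' = cc 23 ed 4f 24 b1 d3.
XOR each byte with 0x5c: cc⊕5c=90, 23⊕5c=7f, ed⊕5c=b1, 4f⊕5c=13, 24⊕5c=78, b1⊕5c=ed, d3⊕5c=8f.

907fb11378ed8f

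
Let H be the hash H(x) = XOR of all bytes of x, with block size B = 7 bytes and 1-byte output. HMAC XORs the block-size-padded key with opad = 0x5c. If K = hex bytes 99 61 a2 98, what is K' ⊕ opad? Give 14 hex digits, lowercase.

c53dfec45c5c5c

Key hex bytes 99 61 a2 98 is 4 bytes ≤ B = 7; zero-pad to 7 bytes: K' = 99 61 a2 98 00 00 00.
XOR each byte with 0x5c: 99⊕5c=c5, 61⊕5c=3d, a2⊕5c=fe, 98⊕5c=c4, 00⊕5c=5c, 00⊕5c=5c, 00⊕5c=5c.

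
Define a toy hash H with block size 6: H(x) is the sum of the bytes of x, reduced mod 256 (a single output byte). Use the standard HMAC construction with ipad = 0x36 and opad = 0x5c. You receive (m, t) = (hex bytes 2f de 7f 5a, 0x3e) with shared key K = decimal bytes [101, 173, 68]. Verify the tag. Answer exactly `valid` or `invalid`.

Key decimal bytes [101, 173, 68] = 65 ad 44 is 3 bytes ≤ B = 6; zero-pad to 6 bytes: K' = 65 ad 44 00 00 00.
K' ⊕ ipad = 53 9b 72 36 36 36; K' ⊕ opad = 39 f1 18 5c 5c 5c.
Inner hash: sum = 83+155+114+54+54+54+47+222+127+90 = 1000; mod 256 = 232 → e8.
Outer hash (recomputed tag): sum = 57+241+24+92+92+92+232 = 830; mod 256 = 62 → 3e.
Recomputed tag = 3e; claimed = 3e → match.

valid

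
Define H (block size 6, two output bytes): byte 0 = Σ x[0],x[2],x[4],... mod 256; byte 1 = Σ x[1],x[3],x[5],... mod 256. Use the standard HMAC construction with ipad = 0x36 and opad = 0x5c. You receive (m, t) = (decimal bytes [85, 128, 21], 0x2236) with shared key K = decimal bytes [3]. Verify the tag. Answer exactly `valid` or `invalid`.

Key decimal bytes [3] = 03 is 1 byte ≤ B = 6; zero-pad to 6 bytes: K' = 03 00 00 00 00 00.
K' ⊕ ipad = 35 36 36 36 36 36; K' ⊕ opad = 5f 5c 5c 5c 5c 5c.
Inner hash: even-index sum = 267 mod 256 = 11; odd-index sum = 290 mod 256 = 34 → 0b 22.
Outer hash (recomputed tag): even-index sum = 290 mod 256 = 34; odd-index sum = 310 mod 256 = 54 → 22 36.
Recomputed tag = 2236; claimed = 2236 → match.

valid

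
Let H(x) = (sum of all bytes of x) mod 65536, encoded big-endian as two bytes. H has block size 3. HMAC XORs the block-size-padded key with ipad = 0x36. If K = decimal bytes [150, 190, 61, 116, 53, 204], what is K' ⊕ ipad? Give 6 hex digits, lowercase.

Key decimal bytes [150, 190, 61, 116, 53, 204] = 96 be 3d 74 35 cc is 6 bytes > B = 3, so hash it first: H(key) = 03 06, then zero-pad to 3 bytes: K' = 03 06 00.
XOR each byte with 0x36: 03⊕36=35, 06⊕36=30, 00⊕36=36.

353036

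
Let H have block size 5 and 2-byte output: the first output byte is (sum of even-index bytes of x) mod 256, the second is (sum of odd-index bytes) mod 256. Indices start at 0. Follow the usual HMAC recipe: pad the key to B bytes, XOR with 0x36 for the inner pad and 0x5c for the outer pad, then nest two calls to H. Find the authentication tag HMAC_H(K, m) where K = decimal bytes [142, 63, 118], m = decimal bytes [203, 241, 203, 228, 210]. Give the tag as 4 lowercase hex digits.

ffc2

Key decimal bytes [142, 63, 118] = 8e 3f 76 is 3 bytes ≤ B = 5; zero-pad to 5 bytes: K' = 8e 3f 76 00 00.
K' ⊕ ipad = b8 09 40 36 36.  K' ⊕ opad = d2 63 2a 5c 5c.
Inner input = (K'⊕ipad) ∥ m = b8 09 40 36 36 ∥ cb f1 cb e4 d2.
Inner hash: even-index sum = 771 mod 256 = 3; odd-index sum = 679 mod 256 = 167 → 03 a7.
Outer input = (K'⊕opad) ∥ inner = d2 63 2a 5c 5c ∥ 03 a7.
Outer hash (tag): even-index sum = 511 mod 256 = 255; odd-index sum = 194 mod 256 = 194 → ff c2.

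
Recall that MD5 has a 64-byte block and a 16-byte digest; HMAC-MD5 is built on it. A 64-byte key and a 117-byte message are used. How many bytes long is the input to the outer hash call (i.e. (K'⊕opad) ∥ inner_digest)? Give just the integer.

80

Key is 64 ≤ 64 bytes, zero-padded: |K'| = 64.
Outer input = (K'⊕opad) ∥ H(inner) → 64 + 16 = 80 bytes.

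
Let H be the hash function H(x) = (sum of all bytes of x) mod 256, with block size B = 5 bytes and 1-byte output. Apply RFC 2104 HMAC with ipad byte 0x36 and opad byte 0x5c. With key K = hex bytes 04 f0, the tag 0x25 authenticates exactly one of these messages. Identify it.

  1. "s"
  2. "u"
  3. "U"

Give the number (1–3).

1

Key hex bytes 04 f0 is 2 bytes ≤ B = 5; zero-pad to 5 bytes: K' = 04 f0 00 00 00.
K' ⊕ ipad = 32 c6 36 36 36; K' ⊕ opad = 58 ac 5c 5c 5c.
m1: inner = H(32 c6 36 36 36 73) = 0d; tag = H(58 ac 5c 5c 5c 0d) = 25 ← matches
m2: inner = H(32 c6 36 36 36 75) = 0f; tag = H(58 ac 5c 5c 5c 0f) = 27
m3: inner = H(32 c6 36 36 36 55) = ef; tag = H(58 ac 5c 5c 5c ef) = 07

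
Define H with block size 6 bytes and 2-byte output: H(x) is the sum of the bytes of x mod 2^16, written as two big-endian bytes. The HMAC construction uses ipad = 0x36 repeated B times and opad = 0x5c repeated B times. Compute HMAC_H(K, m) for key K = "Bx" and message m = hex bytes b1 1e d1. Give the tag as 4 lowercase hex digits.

01ef

Key "Bx" = 42 78 is 2 bytes ≤ B = 6; zero-pad to 6 bytes: K' = 42 78 00 00 00 00.
K' ⊕ ipad = 74 4e 36 36 36 36.  K' ⊕ opad = 1e 24 5c 5c 5c 5c.
Inner input = (K'⊕ipad) ∥ m = 74 4e 36 36 36 36 ∥ b1 1e d1.
Inner hash: sum = 116+78+54+54+54+54+177+30+209 = 826 → 03 3a.
Outer input = (K'⊕opad) ∥ inner = 1e 24 5c 5c 5c 5c ∥ 03 3a.
Outer hash (tag): sum = 30+36+92+92+92+92+3+58 = 495 → 01 ef.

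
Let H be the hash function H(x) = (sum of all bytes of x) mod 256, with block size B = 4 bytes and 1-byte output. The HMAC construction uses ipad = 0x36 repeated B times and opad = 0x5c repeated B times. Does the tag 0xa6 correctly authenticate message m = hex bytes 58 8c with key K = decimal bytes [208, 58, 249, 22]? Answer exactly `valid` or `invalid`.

valid

Key decimal bytes [208, 58, 249, 22] = d0 3a f9 16 is exactly B = 4 bytes: K' = d0 3a f9 16.
K' ⊕ ipad = e6 0c cf 20; K' ⊕ opad = 8c 66 a5 4a.
Inner hash: sum = 230+12+207+32+88+140 = 709; mod 256 = 197 → c5.
Outer hash (recomputed tag): sum = 140+102+165+74+197 = 678; mod 256 = 166 → a6.
Recomputed tag = a6; claimed = a6 → match.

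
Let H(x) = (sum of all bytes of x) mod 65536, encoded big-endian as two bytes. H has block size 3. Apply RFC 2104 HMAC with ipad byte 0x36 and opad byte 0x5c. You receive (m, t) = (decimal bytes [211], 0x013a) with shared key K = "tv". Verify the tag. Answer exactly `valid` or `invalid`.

Key "tv" = 74 76 is 2 bytes ≤ B = 3; zero-pad to 3 bytes: K' = 74 76 00.
K' ⊕ ipad = 42 40 36; K' ⊕ opad = 28 2a 5c.
Inner hash: sum = 66+64+54+211 = 395 → 01 8b.
Outer hash (recomputed tag): sum = 40+42+92+1+139 = 314 → 01 3a.
Recomputed tag = 013a; claimed = 013a → match.

valid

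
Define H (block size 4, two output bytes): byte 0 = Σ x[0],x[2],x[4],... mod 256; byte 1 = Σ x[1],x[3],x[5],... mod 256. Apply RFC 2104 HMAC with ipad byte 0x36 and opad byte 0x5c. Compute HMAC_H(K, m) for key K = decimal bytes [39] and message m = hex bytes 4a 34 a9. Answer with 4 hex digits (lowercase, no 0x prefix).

1158

Key decimal bytes [39] = 27 is 1 byte ≤ B = 4; zero-pad to 4 bytes: K' = 27 00 00 00.
K' ⊕ ipad = 11 36 36 36.  K' ⊕ opad = 7b 5c 5c 5c.
Inner input = (K'⊕ipad) ∥ m = 11 36 36 36 ∥ 4a 34 a9.
Inner hash: even-index sum = 314 mod 256 = 58; odd-index sum = 160 mod 256 = 160 → 3a a0.
Outer input = (K'⊕opad) ∥ inner = 7b 5c 5c 5c ∥ 3a a0.
Outer hash (tag): even-index sum = 273 mod 256 = 17; odd-index sum = 344 mod 256 = 88 → 11 58.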